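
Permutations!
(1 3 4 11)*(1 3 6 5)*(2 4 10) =(1 6 5)(2 4 11 3 10) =[0, 6, 4, 10, 11, 1, 5, 7, 8, 9, 2, 3]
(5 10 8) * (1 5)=(1 5 10 8)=[0, 5, 2, 3, 4, 10, 6, 7, 1, 9, 8]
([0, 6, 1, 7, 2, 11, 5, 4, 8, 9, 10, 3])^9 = [0, 6, 1, 7, 2, 11, 5, 4, 8, 9, 10, 3]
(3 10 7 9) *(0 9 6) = (0 9 3 10 7 6) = [9, 1, 2, 10, 4, 5, 0, 6, 8, 3, 7]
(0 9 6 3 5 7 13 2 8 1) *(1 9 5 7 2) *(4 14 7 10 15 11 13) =(0 5 2 8 9 6 3 10 15 11 13 1)(4 14 7) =[5, 0, 8, 10, 14, 2, 3, 4, 9, 6, 15, 13, 12, 1, 7, 11]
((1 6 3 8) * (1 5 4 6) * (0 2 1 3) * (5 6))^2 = (0 1 8)(2 3 6)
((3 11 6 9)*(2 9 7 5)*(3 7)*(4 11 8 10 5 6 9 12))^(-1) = (2 5 10 8 3 6 7 9 11 4 12)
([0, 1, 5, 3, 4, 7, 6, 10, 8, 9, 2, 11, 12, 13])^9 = (13)(2 5 7 10)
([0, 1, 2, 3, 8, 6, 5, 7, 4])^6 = (8)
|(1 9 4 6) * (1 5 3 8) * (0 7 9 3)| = 6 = |(0 7 9 4 6 5)(1 3 8)|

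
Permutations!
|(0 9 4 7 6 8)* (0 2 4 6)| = |(0 9 6 8 2 4 7)| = 7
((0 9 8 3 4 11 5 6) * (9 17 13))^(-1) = (0 6 5 11 4 3 8 9 13 17)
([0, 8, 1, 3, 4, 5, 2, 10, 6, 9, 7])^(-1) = (1 2 6 8)(7 10)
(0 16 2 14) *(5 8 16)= (0 5 8 16 2 14)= [5, 1, 14, 3, 4, 8, 6, 7, 16, 9, 10, 11, 12, 13, 0, 15, 2]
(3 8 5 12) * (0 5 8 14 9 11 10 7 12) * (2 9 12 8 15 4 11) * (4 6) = (0 5)(2 9)(3 14 12)(4 11 10 7 8 15 6) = [5, 1, 9, 14, 11, 0, 4, 8, 15, 2, 7, 10, 3, 13, 12, 6]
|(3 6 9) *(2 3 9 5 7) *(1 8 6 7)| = 12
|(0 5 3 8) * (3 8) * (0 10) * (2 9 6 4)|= 4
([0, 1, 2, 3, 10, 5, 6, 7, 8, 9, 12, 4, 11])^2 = (4 12)(10 11)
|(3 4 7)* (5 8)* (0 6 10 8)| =15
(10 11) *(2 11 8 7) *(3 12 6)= (2 11 10 8 7)(3 12 6)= [0, 1, 11, 12, 4, 5, 3, 2, 7, 9, 8, 10, 6]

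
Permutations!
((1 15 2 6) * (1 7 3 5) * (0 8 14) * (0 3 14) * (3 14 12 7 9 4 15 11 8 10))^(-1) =((0 10 3 5 1 11 8)(2 6 9 4 15)(7 12))^(-1) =(0 8 11 1 5 3 10)(2 15 4 9 6)(7 12)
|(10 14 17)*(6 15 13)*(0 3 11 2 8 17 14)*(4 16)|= 42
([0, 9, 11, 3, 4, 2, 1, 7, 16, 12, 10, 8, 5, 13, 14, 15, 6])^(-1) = [0, 6, 5, 3, 4, 12, 16, 7, 11, 1, 10, 2, 9, 13, 14, 15, 8]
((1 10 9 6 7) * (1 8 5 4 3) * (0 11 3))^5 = (0 9 4 10 5 1 8 3 7 11 6)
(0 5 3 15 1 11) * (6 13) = (0 5 3 15 1 11)(6 13) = [5, 11, 2, 15, 4, 3, 13, 7, 8, 9, 10, 0, 12, 6, 14, 1]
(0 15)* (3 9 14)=(0 15)(3 9 14)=[15, 1, 2, 9, 4, 5, 6, 7, 8, 14, 10, 11, 12, 13, 3, 0]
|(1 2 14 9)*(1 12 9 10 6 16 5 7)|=|(1 2 14 10 6 16 5 7)(9 12)|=8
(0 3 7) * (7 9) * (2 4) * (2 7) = [3, 1, 4, 9, 7, 5, 6, 0, 8, 2] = (0 3 9 2 4 7)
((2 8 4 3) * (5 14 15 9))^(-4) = (15) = ((2 8 4 3)(5 14 15 9))^(-4)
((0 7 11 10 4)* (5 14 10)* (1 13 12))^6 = (0 4 10 14 5 11 7)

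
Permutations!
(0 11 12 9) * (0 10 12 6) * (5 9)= (0 11 6)(5 9 10 12)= [11, 1, 2, 3, 4, 9, 0, 7, 8, 10, 12, 6, 5]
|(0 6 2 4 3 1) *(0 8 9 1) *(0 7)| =6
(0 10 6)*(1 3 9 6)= [10, 3, 2, 9, 4, 5, 0, 7, 8, 6, 1]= (0 10 1 3 9 6)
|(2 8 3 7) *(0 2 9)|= |(0 2 8 3 7 9)|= 6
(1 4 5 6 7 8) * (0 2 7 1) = [2, 4, 7, 3, 5, 6, 1, 8, 0] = (0 2 7 8)(1 4 5 6)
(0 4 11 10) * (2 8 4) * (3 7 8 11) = [2, 1, 11, 7, 3, 5, 6, 8, 4, 9, 0, 10] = (0 2 11 10)(3 7 8 4)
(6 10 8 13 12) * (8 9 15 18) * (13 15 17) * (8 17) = (6 10 9 8 15 18 17 13 12) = [0, 1, 2, 3, 4, 5, 10, 7, 15, 8, 9, 11, 6, 12, 14, 18, 16, 13, 17]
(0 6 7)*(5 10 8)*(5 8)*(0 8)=[6, 1, 2, 3, 4, 10, 7, 8, 0, 9, 5]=(0 6 7 8)(5 10)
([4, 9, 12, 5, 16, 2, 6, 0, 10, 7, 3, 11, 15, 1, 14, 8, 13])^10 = (0 13 7 16 9 4 1)(2 8 5 15 3 12 10)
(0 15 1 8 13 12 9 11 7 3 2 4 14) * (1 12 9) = (0 15 12 1 8 13 9 11 7 3 2 4 14) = [15, 8, 4, 2, 14, 5, 6, 3, 13, 11, 10, 7, 1, 9, 0, 12]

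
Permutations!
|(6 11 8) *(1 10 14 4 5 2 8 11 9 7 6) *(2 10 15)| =|(1 15 2 8)(4 5 10 14)(6 9 7)| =12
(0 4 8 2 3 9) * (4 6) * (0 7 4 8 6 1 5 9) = (0 1 5 9 7 4 6 8 2 3) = [1, 5, 3, 0, 6, 9, 8, 4, 2, 7]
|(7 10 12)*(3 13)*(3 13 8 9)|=|(13)(3 8 9)(7 10 12)|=3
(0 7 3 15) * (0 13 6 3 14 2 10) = [7, 1, 10, 15, 4, 5, 3, 14, 8, 9, 0, 11, 12, 6, 2, 13] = (0 7 14 2 10)(3 15 13 6)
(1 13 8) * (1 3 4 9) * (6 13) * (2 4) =(1 6 13 8 3 2 4 9) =[0, 6, 4, 2, 9, 5, 13, 7, 3, 1, 10, 11, 12, 8]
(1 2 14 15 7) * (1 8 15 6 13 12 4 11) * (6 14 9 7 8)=(1 2 9 7 6 13 12 4 11)(8 15)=[0, 2, 9, 3, 11, 5, 13, 6, 15, 7, 10, 1, 4, 12, 14, 8]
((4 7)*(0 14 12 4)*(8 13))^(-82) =((0 14 12 4 7)(8 13))^(-82) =(0 4 14 7 12)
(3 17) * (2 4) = (2 4)(3 17) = [0, 1, 4, 17, 2, 5, 6, 7, 8, 9, 10, 11, 12, 13, 14, 15, 16, 3]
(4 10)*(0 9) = (0 9)(4 10) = [9, 1, 2, 3, 10, 5, 6, 7, 8, 0, 4]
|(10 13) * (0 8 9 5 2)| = 10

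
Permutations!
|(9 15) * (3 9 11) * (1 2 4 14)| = 4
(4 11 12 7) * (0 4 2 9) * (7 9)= (0 4 11 12 9)(2 7)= [4, 1, 7, 3, 11, 5, 6, 2, 8, 0, 10, 12, 9]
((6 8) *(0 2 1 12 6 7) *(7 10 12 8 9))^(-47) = ((0 2 1 8 10 12 6 9 7))^(-47) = (0 9 12 8 2 7 6 10 1)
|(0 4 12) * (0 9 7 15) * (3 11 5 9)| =9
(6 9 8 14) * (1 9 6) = (1 9 8 14) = [0, 9, 2, 3, 4, 5, 6, 7, 14, 8, 10, 11, 12, 13, 1]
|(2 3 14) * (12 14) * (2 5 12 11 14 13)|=7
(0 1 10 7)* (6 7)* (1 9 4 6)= (0 9 4 6 7)(1 10)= [9, 10, 2, 3, 6, 5, 7, 0, 8, 4, 1]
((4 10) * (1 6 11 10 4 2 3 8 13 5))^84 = ((1 6 11 10 2 3 8 13 5))^84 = (1 10 8)(2 13 6)(3 5 11)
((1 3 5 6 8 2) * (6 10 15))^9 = ((1 3 5 10 15 6 8 2))^9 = (1 3 5 10 15 6 8 2)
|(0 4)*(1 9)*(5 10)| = |(0 4)(1 9)(5 10)| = 2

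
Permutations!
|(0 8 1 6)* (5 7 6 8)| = 4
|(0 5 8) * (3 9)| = |(0 5 8)(3 9)| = 6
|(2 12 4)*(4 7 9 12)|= 6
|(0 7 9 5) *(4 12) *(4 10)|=12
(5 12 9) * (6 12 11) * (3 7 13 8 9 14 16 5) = (3 7 13 8 9)(5 11 6 12 14 16) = [0, 1, 2, 7, 4, 11, 12, 13, 9, 3, 10, 6, 14, 8, 16, 15, 5]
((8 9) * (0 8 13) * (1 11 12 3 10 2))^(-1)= (0 13 9 8)(1 2 10 3 12 11)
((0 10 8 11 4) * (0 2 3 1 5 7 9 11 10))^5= ((1 5 7 9 11 4 2 3)(8 10))^5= (1 4 7 3 11 5 2 9)(8 10)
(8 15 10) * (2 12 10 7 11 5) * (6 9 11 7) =[0, 1, 12, 3, 4, 2, 9, 7, 15, 11, 8, 5, 10, 13, 14, 6] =(2 12 10 8 15 6 9 11 5)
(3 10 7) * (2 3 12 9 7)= [0, 1, 3, 10, 4, 5, 6, 12, 8, 7, 2, 11, 9]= (2 3 10)(7 12 9)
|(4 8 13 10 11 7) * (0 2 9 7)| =|(0 2 9 7 4 8 13 10 11)| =9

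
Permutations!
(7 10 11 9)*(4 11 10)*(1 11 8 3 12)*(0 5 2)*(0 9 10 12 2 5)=(1 11 10 12)(2 9 7 4 8 3)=[0, 11, 9, 2, 8, 5, 6, 4, 3, 7, 12, 10, 1]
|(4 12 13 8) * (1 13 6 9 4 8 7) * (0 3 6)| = |(0 3 6 9 4 12)(1 13 7)| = 6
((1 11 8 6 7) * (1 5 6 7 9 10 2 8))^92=((1 11)(2 8 7 5 6 9 10))^92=(11)(2 8 7 5 6 9 10)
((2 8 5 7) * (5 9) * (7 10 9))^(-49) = ((2 8 7)(5 10 9))^(-49) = (2 7 8)(5 9 10)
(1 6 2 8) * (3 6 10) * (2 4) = [0, 10, 8, 6, 2, 5, 4, 7, 1, 9, 3] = (1 10 3 6 4 2 8)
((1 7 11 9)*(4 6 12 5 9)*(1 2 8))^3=(1 4 5 8 11 12 2 7 6 9)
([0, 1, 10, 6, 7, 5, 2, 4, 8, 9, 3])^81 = (2 10 3 6)(4 7)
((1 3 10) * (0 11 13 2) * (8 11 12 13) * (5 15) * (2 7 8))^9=((0 12 13 7 8 11 2)(1 3 10)(5 15))^9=(0 13 8 2 12 7 11)(5 15)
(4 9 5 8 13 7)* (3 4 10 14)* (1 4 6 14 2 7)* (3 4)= (1 3 6 14 4 9 5 8 13)(2 7 10)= [0, 3, 7, 6, 9, 8, 14, 10, 13, 5, 2, 11, 12, 1, 4]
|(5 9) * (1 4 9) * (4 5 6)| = 6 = |(1 5)(4 9 6)|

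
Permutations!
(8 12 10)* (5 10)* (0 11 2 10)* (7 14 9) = (0 11 2 10 8 12 5)(7 14 9) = [11, 1, 10, 3, 4, 0, 6, 14, 12, 7, 8, 2, 5, 13, 9]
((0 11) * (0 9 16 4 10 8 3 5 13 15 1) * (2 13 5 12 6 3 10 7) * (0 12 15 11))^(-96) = ((1 12 6 3 15)(2 13 11 9 16 4 7)(8 10))^(-96) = (1 15 3 6 12)(2 11 16 7 13 9 4)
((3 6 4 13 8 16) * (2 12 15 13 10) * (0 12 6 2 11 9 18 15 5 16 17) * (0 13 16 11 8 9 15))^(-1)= (0 18 9 13 17 8 10 4 6 2 3 16 15 11 5 12)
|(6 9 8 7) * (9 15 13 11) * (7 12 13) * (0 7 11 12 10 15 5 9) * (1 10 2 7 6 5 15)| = 20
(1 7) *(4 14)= (1 7)(4 14)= [0, 7, 2, 3, 14, 5, 6, 1, 8, 9, 10, 11, 12, 13, 4]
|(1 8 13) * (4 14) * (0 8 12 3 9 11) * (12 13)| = 6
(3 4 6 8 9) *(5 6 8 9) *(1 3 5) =(1 3 4 8)(5 6 9) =[0, 3, 2, 4, 8, 6, 9, 7, 1, 5]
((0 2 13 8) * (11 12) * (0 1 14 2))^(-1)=(1 8 13 2 14)(11 12)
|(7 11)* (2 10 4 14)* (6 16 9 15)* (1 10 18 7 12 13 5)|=44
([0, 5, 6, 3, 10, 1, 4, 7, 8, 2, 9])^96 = (2 6 4 10 9)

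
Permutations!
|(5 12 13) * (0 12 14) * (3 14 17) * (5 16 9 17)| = 8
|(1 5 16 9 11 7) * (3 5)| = |(1 3 5 16 9 11 7)| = 7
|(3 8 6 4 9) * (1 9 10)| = 7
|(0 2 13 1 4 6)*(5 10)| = 6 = |(0 2 13 1 4 6)(5 10)|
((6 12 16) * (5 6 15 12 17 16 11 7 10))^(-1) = ((5 6 17 16 15 12 11 7 10))^(-1) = (5 10 7 11 12 15 16 17 6)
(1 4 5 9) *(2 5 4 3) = (1 3 2 5 9) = [0, 3, 5, 2, 4, 9, 6, 7, 8, 1]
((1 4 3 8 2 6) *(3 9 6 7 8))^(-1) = (1 6 9 4)(2 8 7)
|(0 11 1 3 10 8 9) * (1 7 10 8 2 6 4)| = |(0 11 7 10 2 6 4 1 3 8 9)| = 11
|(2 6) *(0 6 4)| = 4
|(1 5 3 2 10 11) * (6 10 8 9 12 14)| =|(1 5 3 2 8 9 12 14 6 10 11)| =11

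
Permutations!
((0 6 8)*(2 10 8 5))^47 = ((0 6 5 2 10 8))^47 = (0 8 10 2 5 6)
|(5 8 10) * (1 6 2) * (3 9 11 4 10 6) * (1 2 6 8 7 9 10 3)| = |(3 10 5 7 9 11 4)| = 7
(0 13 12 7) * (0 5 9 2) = [13, 1, 0, 3, 4, 9, 6, 5, 8, 2, 10, 11, 7, 12] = (0 13 12 7 5 9 2)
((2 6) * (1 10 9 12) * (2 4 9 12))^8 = ((1 10 12)(2 6 4 9))^8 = (1 12 10)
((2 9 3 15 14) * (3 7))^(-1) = ((2 9 7 3 15 14))^(-1) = (2 14 15 3 7 9)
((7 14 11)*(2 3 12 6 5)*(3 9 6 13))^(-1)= (2 5 6 9)(3 13 12)(7 11 14)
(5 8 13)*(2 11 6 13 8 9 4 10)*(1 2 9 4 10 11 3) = (1 2 3)(4 11 6 13 5)(9 10) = [0, 2, 3, 1, 11, 4, 13, 7, 8, 10, 9, 6, 12, 5]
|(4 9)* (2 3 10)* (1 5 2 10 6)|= |(10)(1 5 2 3 6)(4 9)|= 10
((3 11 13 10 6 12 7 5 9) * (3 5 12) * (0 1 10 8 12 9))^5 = ((0 1 10 6 3 11 13 8 12 7 9 5))^5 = (0 11 9 6 12 1 13 5 3 7 10 8)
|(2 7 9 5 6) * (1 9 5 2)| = 6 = |(1 9 2 7 5 6)|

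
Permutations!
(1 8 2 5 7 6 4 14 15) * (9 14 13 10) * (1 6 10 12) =(1 8 2 5 7 10 9 14 15 6 4 13 12) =[0, 8, 5, 3, 13, 7, 4, 10, 2, 14, 9, 11, 1, 12, 15, 6]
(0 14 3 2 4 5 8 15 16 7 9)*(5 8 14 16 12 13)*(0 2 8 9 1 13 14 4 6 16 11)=(0 11)(1 13 5 4 9 2 6 16 7)(3 8 15 12 14)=[11, 13, 6, 8, 9, 4, 16, 1, 15, 2, 10, 0, 14, 5, 3, 12, 7]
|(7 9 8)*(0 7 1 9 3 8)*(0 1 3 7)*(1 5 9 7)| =2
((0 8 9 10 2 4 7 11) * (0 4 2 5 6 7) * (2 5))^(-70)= (11)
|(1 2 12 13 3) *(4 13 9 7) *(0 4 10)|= 10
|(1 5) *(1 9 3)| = |(1 5 9 3)| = 4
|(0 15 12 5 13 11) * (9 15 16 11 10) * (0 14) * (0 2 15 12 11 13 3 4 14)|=|(0 16 13 10 9 12 5 3 4 14 2 15 11)|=13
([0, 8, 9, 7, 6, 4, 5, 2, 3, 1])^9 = [0, 7, 8, 9, 4, 5, 6, 1, 2, 3]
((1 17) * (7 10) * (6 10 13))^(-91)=(1 17)(6 10 7 13)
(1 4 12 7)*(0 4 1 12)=[4, 1, 2, 3, 0, 5, 6, 12, 8, 9, 10, 11, 7]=(0 4)(7 12)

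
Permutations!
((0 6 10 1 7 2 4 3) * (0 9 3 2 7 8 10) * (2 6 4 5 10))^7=((0 4 6)(1 8 2 5 10)(3 9))^7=(0 4 6)(1 2 10 8 5)(3 9)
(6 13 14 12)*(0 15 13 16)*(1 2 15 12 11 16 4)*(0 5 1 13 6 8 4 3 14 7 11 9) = (0 12 8 4 13 7 11 16 5 1 2 15 6 3 14 9) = [12, 2, 15, 14, 13, 1, 3, 11, 4, 0, 10, 16, 8, 7, 9, 6, 5]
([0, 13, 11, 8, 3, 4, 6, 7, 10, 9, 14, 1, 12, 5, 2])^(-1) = (1 11 2 14 10 8 3 4 5 13)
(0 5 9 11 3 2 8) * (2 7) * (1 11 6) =(0 5 9 6 1 11 3 7 2 8) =[5, 11, 8, 7, 4, 9, 1, 2, 0, 6, 10, 3]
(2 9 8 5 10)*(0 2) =(0 2 9 8 5 10) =[2, 1, 9, 3, 4, 10, 6, 7, 5, 8, 0]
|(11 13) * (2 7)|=|(2 7)(11 13)|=2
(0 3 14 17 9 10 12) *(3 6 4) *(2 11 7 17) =(0 6 4 3 14 2 11 7 17 9 10 12) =[6, 1, 11, 14, 3, 5, 4, 17, 8, 10, 12, 7, 0, 13, 2, 15, 16, 9]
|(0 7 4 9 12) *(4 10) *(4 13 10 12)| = |(0 7 12)(4 9)(10 13)| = 6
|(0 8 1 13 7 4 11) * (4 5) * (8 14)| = 9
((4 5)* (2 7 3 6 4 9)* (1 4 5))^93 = (1 4)(2 6)(3 9)(5 7) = ((1 4)(2 7 3 6 5 9))^93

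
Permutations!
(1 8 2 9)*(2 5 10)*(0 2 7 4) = (0 2 9 1 8 5 10 7 4) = [2, 8, 9, 3, 0, 10, 6, 4, 5, 1, 7]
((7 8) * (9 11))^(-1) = ((7 8)(9 11))^(-1) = (7 8)(9 11)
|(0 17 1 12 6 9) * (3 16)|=|(0 17 1 12 6 9)(3 16)|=6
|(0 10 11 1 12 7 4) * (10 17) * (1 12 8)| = |(0 17 10 11 12 7 4)(1 8)| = 14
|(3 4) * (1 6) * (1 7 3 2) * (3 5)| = 7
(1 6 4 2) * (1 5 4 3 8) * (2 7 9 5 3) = (1 6 2 3 8)(4 7 9 5) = [0, 6, 3, 8, 7, 4, 2, 9, 1, 5]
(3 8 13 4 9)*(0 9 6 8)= [9, 1, 2, 0, 6, 5, 8, 7, 13, 3, 10, 11, 12, 4]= (0 9 3)(4 6 8 13)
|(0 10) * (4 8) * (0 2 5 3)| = 10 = |(0 10 2 5 3)(4 8)|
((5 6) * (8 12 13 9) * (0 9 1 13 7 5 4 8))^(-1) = (0 9)(1 13)(4 6 5 7 12 8)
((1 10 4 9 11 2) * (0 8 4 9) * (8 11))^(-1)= (0 4 8 9 10 1 2 11)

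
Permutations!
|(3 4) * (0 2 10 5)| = 4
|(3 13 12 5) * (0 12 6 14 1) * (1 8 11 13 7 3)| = 20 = |(0 12 5 1)(3 7)(6 14 8 11 13)|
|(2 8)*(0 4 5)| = 6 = |(0 4 5)(2 8)|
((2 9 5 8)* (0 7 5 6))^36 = (0 7 5 8 2 9 6)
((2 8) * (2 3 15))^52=(15)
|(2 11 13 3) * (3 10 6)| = 6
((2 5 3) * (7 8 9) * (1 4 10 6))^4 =(10)(2 5 3)(7 8 9)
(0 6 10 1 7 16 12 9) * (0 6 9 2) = (0 9 6 10 1 7 16 12 2) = [9, 7, 0, 3, 4, 5, 10, 16, 8, 6, 1, 11, 2, 13, 14, 15, 12]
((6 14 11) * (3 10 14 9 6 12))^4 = ((3 10 14 11 12)(6 9))^4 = (3 12 11 14 10)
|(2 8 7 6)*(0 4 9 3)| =4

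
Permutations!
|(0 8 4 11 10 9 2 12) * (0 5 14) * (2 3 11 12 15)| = |(0 8 4 12 5 14)(2 15)(3 11 10 9)| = 12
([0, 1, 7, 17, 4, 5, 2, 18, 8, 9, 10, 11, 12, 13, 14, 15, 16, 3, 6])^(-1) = (2 6 18 7)(3 17)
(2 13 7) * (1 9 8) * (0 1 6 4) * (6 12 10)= [1, 9, 13, 3, 0, 5, 4, 2, 12, 8, 6, 11, 10, 7]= (0 1 9 8 12 10 6 4)(2 13 7)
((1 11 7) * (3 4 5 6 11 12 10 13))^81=(1 12 10 13 3 4 5 6 11 7)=((1 12 10 13 3 4 5 6 11 7))^81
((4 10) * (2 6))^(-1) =(2 6)(4 10) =((2 6)(4 10))^(-1)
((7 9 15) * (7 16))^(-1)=((7 9 15 16))^(-1)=(7 16 15 9)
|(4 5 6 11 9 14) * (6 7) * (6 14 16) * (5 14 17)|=12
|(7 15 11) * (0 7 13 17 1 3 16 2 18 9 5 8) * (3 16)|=|(0 7 15 11 13 17 1 16 2 18 9 5 8)|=13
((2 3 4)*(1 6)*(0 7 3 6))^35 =(7)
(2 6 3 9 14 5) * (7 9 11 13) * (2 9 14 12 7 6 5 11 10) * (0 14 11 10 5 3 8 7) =(0 14 10 2 3 5 9 12)(6 8 7 11 13) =[14, 1, 3, 5, 4, 9, 8, 11, 7, 12, 2, 13, 0, 6, 10]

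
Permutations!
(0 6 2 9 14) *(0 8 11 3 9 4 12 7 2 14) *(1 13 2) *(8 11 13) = (0 6 14 11 3 9)(1 8 13 2 4 12 7) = [6, 8, 4, 9, 12, 5, 14, 1, 13, 0, 10, 3, 7, 2, 11]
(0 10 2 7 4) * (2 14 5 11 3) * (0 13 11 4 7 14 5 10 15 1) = (0 15 1)(2 14 10 5 4 13 11 3) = [15, 0, 14, 2, 13, 4, 6, 7, 8, 9, 5, 3, 12, 11, 10, 1]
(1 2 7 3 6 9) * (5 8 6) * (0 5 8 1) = (0 5 1 2 7 3 8 6 9) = [5, 2, 7, 8, 4, 1, 9, 3, 6, 0]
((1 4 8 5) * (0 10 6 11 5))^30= ((0 10 6 11 5 1 4 8))^30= (0 4 5 6)(1 11 10 8)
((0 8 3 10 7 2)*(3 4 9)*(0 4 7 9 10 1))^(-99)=((0 8 7 2 4 10 9 3 1))^(-99)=(10)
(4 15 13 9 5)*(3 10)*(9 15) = (3 10)(4 9 5)(13 15) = [0, 1, 2, 10, 9, 4, 6, 7, 8, 5, 3, 11, 12, 15, 14, 13]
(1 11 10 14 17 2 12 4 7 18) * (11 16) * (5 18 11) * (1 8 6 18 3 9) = [0, 16, 12, 9, 7, 3, 18, 11, 6, 1, 14, 10, 4, 13, 17, 15, 5, 2, 8] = (1 16 5 3 9)(2 12 4 7 11 10 14 17)(6 18 8)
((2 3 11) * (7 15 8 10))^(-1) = (2 11 3)(7 10 8 15)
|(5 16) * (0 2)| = 2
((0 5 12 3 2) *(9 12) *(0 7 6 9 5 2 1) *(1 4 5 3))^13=((0 2 7 6 9 12 1)(3 4 5))^13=(0 1 12 9 6 7 2)(3 4 5)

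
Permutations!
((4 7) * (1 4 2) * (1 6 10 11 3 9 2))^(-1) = ((1 4 7)(2 6 10 11 3 9))^(-1) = (1 7 4)(2 9 3 11 10 6)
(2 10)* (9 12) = [0, 1, 10, 3, 4, 5, 6, 7, 8, 12, 2, 11, 9] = (2 10)(9 12)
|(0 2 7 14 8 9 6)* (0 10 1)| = 9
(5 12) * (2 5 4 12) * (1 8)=(1 8)(2 5)(4 12)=[0, 8, 5, 3, 12, 2, 6, 7, 1, 9, 10, 11, 4]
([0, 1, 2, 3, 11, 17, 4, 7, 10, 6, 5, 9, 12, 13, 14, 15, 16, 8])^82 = [0, 1, 2, 3, 9, 8, 11, 7, 5, 4, 17, 6, 12, 13, 14, 15, 16, 10]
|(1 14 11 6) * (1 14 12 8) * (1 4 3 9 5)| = |(1 12 8 4 3 9 5)(6 14 11)| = 21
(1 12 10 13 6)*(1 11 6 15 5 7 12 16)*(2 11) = (1 16)(2 11 6)(5 7 12 10 13 15) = [0, 16, 11, 3, 4, 7, 2, 12, 8, 9, 13, 6, 10, 15, 14, 5, 1]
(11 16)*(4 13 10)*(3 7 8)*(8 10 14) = [0, 1, 2, 7, 13, 5, 6, 10, 3, 9, 4, 16, 12, 14, 8, 15, 11] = (3 7 10 4 13 14 8)(11 16)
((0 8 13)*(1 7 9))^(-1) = (0 13 8)(1 9 7)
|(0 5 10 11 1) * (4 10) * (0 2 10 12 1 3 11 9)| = |(0 5 4 12 1 2 10 9)(3 11)| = 8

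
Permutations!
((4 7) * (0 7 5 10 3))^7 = ((0 7 4 5 10 3))^7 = (0 7 4 5 10 3)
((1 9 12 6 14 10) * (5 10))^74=(1 14 9 5 12 10 6)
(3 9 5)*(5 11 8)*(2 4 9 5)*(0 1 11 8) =[1, 11, 4, 5, 9, 3, 6, 7, 2, 8, 10, 0] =(0 1 11)(2 4 9 8)(3 5)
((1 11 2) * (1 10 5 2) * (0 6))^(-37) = ((0 6)(1 11)(2 10 5))^(-37) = (0 6)(1 11)(2 5 10)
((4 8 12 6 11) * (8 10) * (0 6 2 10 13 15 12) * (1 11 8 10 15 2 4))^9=((0 6 8)(1 11)(2 15 12 4 13))^9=(1 11)(2 13 4 12 15)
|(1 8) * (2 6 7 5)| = 4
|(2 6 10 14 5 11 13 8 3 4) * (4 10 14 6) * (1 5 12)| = 10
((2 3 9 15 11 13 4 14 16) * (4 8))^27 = (2 4 11 3 14 13 9 16 8 15)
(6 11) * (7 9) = [0, 1, 2, 3, 4, 5, 11, 9, 8, 7, 10, 6] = (6 11)(7 9)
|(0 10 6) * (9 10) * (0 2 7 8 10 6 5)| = |(0 9 6 2 7 8 10 5)| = 8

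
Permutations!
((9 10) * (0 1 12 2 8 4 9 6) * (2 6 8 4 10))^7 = ((0 1 12 6)(2 4 9)(8 10))^7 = (0 6 12 1)(2 4 9)(8 10)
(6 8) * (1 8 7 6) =(1 8)(6 7) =[0, 8, 2, 3, 4, 5, 7, 6, 1]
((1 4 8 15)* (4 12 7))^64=((1 12 7 4 8 15))^64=(1 8 7)(4 12 15)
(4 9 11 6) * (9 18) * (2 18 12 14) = (2 18 9 11 6 4 12 14) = [0, 1, 18, 3, 12, 5, 4, 7, 8, 11, 10, 6, 14, 13, 2, 15, 16, 17, 9]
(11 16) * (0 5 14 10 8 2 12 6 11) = (0 5 14 10 8 2 12 6 11 16) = [5, 1, 12, 3, 4, 14, 11, 7, 2, 9, 8, 16, 6, 13, 10, 15, 0]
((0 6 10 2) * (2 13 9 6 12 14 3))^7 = (0 14 2 12 3)(6 9 13 10)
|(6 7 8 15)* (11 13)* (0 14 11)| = |(0 14 11 13)(6 7 8 15)| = 4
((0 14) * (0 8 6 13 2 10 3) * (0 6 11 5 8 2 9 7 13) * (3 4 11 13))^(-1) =((0 14 2 10 4 11 5 8 13 9 7 3 6))^(-1) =(0 6 3 7 9 13 8 5 11 4 10 2 14)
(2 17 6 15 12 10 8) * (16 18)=(2 17 6 15 12 10 8)(16 18)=[0, 1, 17, 3, 4, 5, 15, 7, 2, 9, 8, 11, 10, 13, 14, 12, 18, 6, 16]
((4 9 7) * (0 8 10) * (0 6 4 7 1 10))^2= (1 6 9 10 4)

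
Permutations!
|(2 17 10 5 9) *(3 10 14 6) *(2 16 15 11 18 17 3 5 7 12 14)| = 14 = |(2 3 10 7 12 14 6 5 9 16 15 11 18 17)|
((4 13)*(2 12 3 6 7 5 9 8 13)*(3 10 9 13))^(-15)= ((2 12 10 9 8 3 6 7 5 13 4))^(-15)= (2 7 9 4 6 10 13 3 12 5 8)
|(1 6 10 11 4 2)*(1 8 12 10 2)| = |(1 6 2 8 12 10 11 4)| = 8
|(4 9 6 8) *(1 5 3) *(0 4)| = 15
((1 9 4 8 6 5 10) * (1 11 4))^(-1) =(1 9)(4 11 10 5 6 8)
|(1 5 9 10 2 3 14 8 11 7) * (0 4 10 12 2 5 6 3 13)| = 56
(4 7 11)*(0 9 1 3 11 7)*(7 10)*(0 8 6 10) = (0 9 1 3 11 4 8 6 10 7) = [9, 3, 2, 11, 8, 5, 10, 0, 6, 1, 7, 4]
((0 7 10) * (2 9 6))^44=((0 7 10)(2 9 6))^44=(0 10 7)(2 6 9)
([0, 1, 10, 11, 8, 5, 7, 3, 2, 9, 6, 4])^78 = [0, 1, 4, 6, 3, 5, 2, 10, 11, 9, 8, 7]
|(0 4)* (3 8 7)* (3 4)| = 5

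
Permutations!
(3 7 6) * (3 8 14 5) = (3 7 6 8 14 5) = [0, 1, 2, 7, 4, 3, 8, 6, 14, 9, 10, 11, 12, 13, 5]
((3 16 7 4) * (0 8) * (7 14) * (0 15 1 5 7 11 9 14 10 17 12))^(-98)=((0 8 15 1 5 7 4 3 16 10 17 12)(9 14 11))^(-98)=(0 17 16 4 5 15)(1 8 12 10 3 7)(9 14 11)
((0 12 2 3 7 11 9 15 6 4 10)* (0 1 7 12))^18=(1 11 15 4)(6 10 7 9)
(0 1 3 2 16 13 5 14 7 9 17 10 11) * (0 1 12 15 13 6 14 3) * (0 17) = [12, 17, 16, 2, 4, 3, 14, 9, 8, 0, 11, 1, 15, 5, 7, 13, 6, 10] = (0 12 15 13 5 3 2 16 6 14 7 9)(1 17 10 11)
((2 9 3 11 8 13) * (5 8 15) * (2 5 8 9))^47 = ((3 11 15 8 13 5 9))^47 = (3 5 8 11 9 13 15)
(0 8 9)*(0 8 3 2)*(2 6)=(0 3 6 2)(8 9)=[3, 1, 0, 6, 4, 5, 2, 7, 9, 8]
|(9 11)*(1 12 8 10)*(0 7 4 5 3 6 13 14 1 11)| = |(0 7 4 5 3 6 13 14 1 12 8 10 11 9)| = 14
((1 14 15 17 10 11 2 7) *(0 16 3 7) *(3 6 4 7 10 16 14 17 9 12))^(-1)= (0 2 11 10 3 12 9 15 14)(1 7 4 6 16 17)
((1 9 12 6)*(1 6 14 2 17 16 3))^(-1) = (1 3 16 17 2 14 12 9)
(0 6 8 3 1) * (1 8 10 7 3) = (0 6 10 7 3 8 1) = [6, 0, 2, 8, 4, 5, 10, 3, 1, 9, 7]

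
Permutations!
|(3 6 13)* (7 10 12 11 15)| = 15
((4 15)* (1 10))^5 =(1 10)(4 15)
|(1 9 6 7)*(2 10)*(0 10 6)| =|(0 10 2 6 7 1 9)| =7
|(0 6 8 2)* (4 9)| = |(0 6 8 2)(4 9)| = 4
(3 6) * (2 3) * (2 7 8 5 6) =(2 3)(5 6 7 8) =[0, 1, 3, 2, 4, 6, 7, 8, 5]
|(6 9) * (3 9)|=3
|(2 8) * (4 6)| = |(2 8)(4 6)| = 2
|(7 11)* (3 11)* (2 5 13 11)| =6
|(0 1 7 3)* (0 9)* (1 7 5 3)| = 6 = |(0 7 1 5 3 9)|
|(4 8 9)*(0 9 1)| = |(0 9 4 8 1)| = 5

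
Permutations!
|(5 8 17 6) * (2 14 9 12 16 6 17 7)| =|(17)(2 14 9 12 16 6 5 8 7)| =9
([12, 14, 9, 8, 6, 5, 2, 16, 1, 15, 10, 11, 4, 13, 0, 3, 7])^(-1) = [14, 8, 6, 15, 12, 5, 4, 16, 3, 2, 10, 11, 0, 13, 1, 9, 7]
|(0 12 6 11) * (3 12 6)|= 6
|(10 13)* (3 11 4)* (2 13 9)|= |(2 13 10 9)(3 11 4)|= 12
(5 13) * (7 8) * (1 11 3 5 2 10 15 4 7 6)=(1 11 3 5 13 2 10 15 4 7 8 6)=[0, 11, 10, 5, 7, 13, 1, 8, 6, 9, 15, 3, 12, 2, 14, 4]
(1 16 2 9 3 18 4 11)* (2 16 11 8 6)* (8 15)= (1 11)(2 9 3 18 4 15 8 6)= [0, 11, 9, 18, 15, 5, 2, 7, 6, 3, 10, 1, 12, 13, 14, 8, 16, 17, 4]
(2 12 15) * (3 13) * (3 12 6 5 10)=(2 6 5 10 3 13 12 15)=[0, 1, 6, 13, 4, 10, 5, 7, 8, 9, 3, 11, 15, 12, 14, 2]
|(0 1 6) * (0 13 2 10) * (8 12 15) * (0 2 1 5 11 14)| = 12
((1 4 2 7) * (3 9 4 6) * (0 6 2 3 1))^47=((0 6 1 2 7)(3 9 4))^47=(0 1 7 6 2)(3 4 9)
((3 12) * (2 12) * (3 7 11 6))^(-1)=(2 3 6 11 7 12)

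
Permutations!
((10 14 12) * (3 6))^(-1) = ((3 6)(10 14 12))^(-1) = (3 6)(10 12 14)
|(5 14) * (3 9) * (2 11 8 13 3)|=6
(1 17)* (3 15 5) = (1 17)(3 15 5) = [0, 17, 2, 15, 4, 3, 6, 7, 8, 9, 10, 11, 12, 13, 14, 5, 16, 1]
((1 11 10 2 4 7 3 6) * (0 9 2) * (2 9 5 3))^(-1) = (0 10 11 1 6 3 5)(2 7 4)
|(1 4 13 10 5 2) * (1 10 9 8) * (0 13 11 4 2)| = 8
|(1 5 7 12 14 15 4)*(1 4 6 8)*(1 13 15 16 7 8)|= |(1 5 8 13 15 6)(7 12 14 16)|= 12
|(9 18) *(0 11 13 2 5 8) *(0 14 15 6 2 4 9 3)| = |(0 11 13 4 9 18 3)(2 5 8 14 15 6)| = 42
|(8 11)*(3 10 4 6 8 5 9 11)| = |(3 10 4 6 8)(5 9 11)| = 15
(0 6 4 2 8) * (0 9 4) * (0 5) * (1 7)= [6, 7, 8, 3, 2, 0, 5, 1, 9, 4]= (0 6 5)(1 7)(2 8 9 4)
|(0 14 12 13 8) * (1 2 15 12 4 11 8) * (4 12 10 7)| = |(0 14 12 13 1 2 15 10 7 4 11 8)| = 12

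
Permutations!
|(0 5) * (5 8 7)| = 4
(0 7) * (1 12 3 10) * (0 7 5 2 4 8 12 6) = [5, 6, 4, 10, 8, 2, 0, 7, 12, 9, 1, 11, 3] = (0 5 2 4 8 12 3 10 1 6)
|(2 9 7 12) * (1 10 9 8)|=|(1 10 9 7 12 2 8)|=7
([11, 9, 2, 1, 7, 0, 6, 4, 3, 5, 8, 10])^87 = [5, 3, 2, 8, 7, 9, 6, 4, 10, 1, 11, 0]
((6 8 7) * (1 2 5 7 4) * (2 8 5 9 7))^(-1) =(1 4 8)(2 5 6 7 9)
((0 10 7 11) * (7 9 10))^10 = ((0 7 11)(9 10))^10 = (0 7 11)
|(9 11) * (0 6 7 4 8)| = |(0 6 7 4 8)(9 11)| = 10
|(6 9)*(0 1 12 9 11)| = 6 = |(0 1 12 9 6 11)|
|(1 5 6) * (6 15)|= |(1 5 15 6)|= 4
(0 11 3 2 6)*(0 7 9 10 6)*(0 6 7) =(0 11 3 2 6)(7 9 10) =[11, 1, 6, 2, 4, 5, 0, 9, 8, 10, 7, 3]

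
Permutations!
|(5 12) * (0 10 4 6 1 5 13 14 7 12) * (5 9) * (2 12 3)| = |(0 10 4 6 1 9 5)(2 12 13 14 7 3)| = 42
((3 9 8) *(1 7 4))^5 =(1 4 7)(3 8 9)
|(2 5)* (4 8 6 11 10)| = 10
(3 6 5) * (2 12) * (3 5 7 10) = (2 12)(3 6 7 10) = [0, 1, 12, 6, 4, 5, 7, 10, 8, 9, 3, 11, 2]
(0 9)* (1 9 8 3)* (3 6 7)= (0 8 6 7 3 1 9)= [8, 9, 2, 1, 4, 5, 7, 3, 6, 0]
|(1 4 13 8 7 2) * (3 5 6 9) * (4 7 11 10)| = |(1 7 2)(3 5 6 9)(4 13 8 11 10)| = 60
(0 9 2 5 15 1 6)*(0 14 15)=(0 9 2 5)(1 6 14 15)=[9, 6, 5, 3, 4, 0, 14, 7, 8, 2, 10, 11, 12, 13, 15, 1]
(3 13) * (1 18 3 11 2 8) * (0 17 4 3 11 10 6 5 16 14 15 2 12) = (0 17 4 3 13 10 6 5 16 14 15 2 8 1 18 11 12) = [17, 18, 8, 13, 3, 16, 5, 7, 1, 9, 6, 12, 0, 10, 15, 2, 14, 4, 11]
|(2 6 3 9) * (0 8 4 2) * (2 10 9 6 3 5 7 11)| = |(0 8 4 10 9)(2 3 6 5 7 11)| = 30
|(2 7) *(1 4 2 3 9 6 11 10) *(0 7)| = |(0 7 3 9 6 11 10 1 4 2)| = 10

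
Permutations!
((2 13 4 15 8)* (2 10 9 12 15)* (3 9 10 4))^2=(2 3 12 8)(4 13 9 15)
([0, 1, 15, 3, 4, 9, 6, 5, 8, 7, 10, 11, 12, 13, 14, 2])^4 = (15)(5 9 7)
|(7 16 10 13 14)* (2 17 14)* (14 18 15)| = |(2 17 18 15 14 7 16 10 13)| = 9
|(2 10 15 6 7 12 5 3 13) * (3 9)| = 10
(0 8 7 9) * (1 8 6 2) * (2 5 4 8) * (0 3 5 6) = (1 2)(3 5 4 8 7 9) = [0, 2, 1, 5, 8, 4, 6, 9, 7, 3]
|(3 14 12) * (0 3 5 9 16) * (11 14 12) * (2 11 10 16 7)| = 11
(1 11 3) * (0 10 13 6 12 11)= (0 10 13 6 12 11 3 1)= [10, 0, 2, 1, 4, 5, 12, 7, 8, 9, 13, 3, 11, 6]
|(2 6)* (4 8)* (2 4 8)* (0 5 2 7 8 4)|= |(0 5 2 6)(4 7 8)|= 12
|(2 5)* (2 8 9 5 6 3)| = 3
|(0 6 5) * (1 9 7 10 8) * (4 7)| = |(0 6 5)(1 9 4 7 10 8)| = 6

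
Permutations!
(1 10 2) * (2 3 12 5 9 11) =(1 10 3 12 5 9 11 2) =[0, 10, 1, 12, 4, 9, 6, 7, 8, 11, 3, 2, 5]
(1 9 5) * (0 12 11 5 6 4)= (0 12 11 5 1 9 6 4)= [12, 9, 2, 3, 0, 1, 4, 7, 8, 6, 10, 5, 11]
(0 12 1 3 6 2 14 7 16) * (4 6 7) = (0 12 1 3 7 16)(2 14 4 6) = [12, 3, 14, 7, 6, 5, 2, 16, 8, 9, 10, 11, 1, 13, 4, 15, 0]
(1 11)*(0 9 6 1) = (0 9 6 1 11) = [9, 11, 2, 3, 4, 5, 1, 7, 8, 6, 10, 0]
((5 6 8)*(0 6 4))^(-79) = (0 6 8 5 4) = ((0 6 8 5 4))^(-79)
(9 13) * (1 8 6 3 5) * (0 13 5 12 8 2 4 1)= (0 13 9 5)(1 2 4)(3 12 8 6)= [13, 2, 4, 12, 1, 0, 3, 7, 6, 5, 10, 11, 8, 9]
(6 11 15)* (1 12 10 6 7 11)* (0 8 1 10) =(0 8 1 12)(6 10)(7 11 15) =[8, 12, 2, 3, 4, 5, 10, 11, 1, 9, 6, 15, 0, 13, 14, 7]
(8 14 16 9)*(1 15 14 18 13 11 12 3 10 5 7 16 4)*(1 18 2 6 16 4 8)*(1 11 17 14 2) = (1 15 2 6 16 9 11 12 3 10 5 7 4 18 13 17 14 8) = [0, 15, 6, 10, 18, 7, 16, 4, 1, 11, 5, 12, 3, 17, 8, 2, 9, 14, 13]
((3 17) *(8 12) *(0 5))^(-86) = (17) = ((0 5)(3 17)(8 12))^(-86)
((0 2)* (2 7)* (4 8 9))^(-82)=(0 2 7)(4 9 8)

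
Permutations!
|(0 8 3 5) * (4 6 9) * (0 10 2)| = |(0 8 3 5 10 2)(4 6 9)| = 6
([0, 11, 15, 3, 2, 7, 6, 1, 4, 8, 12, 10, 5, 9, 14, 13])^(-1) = (1 7 5 12 10 11)(2 4 8 9 13 15)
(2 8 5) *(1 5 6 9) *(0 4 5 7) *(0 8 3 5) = (0 4)(1 7 8 6 9)(2 3 5) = [4, 7, 3, 5, 0, 2, 9, 8, 6, 1]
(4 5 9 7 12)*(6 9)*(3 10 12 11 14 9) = (3 10 12 4 5 6)(7 11 14 9) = [0, 1, 2, 10, 5, 6, 3, 11, 8, 7, 12, 14, 4, 13, 9]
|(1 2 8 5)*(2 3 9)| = |(1 3 9 2 8 5)| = 6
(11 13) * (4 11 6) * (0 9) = (0 9)(4 11 13 6) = [9, 1, 2, 3, 11, 5, 4, 7, 8, 0, 10, 13, 12, 6]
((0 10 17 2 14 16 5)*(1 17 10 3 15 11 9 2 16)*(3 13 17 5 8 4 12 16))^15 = ((0 13 17 3 15 11 9 2 14 1 5)(4 12 16 8))^15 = (0 15 14 13 11 1 17 9 5 3 2)(4 8 16 12)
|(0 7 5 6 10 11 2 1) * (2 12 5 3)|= 5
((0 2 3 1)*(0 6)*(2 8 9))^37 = ((0 8 9 2 3 1 6))^37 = (0 9 3 6 8 2 1)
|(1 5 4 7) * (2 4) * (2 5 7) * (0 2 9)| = |(0 2 4 9)(1 7)| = 4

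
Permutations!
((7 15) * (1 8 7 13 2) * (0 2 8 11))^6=(0 1)(2 11)(7 13)(8 15)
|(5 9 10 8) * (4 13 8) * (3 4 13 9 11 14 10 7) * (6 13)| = 28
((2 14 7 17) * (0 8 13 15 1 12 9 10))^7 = (0 10 9 12 1 15 13 8)(2 17 7 14)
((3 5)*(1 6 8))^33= (8)(3 5)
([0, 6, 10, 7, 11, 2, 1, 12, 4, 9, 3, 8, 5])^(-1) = (1 6)(2 5 12 7 3 10)(4 8 11)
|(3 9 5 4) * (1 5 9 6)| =5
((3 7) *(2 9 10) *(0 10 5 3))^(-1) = (0 7 3 5 9 2 10) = ((0 10 2 9 5 3 7))^(-1)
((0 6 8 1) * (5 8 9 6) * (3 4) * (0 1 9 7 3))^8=((0 5 8 9 6 7 3 4))^8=(9)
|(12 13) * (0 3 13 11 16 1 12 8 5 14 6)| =28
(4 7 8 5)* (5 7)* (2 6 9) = (2 6 9)(4 5)(7 8) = [0, 1, 6, 3, 5, 4, 9, 8, 7, 2]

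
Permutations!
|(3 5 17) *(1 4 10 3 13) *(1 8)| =8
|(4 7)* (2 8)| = |(2 8)(4 7)| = 2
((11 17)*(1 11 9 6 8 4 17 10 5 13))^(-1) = ((1 11 10 5 13)(4 17 9 6 8))^(-1) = (1 13 5 10 11)(4 8 6 9 17)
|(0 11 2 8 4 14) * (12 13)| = 6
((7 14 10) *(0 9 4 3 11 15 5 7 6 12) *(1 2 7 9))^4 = ((0 1 2 7 14 10 6 12)(3 11 15 5 9 4))^4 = (0 14)(1 10)(2 6)(3 9 15)(4 5 11)(7 12)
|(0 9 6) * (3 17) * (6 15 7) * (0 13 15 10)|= 12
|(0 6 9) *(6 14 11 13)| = |(0 14 11 13 6 9)| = 6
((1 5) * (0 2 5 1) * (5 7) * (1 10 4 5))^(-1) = (0 5 4 10 1 7 2)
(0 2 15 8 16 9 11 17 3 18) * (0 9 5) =(0 2 15 8 16 5)(3 18 9 11 17) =[2, 1, 15, 18, 4, 0, 6, 7, 16, 11, 10, 17, 12, 13, 14, 8, 5, 3, 9]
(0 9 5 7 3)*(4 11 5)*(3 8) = (0 9 4 11 5 7 8 3) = [9, 1, 2, 0, 11, 7, 6, 8, 3, 4, 10, 5]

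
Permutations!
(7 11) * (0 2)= (0 2)(7 11)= [2, 1, 0, 3, 4, 5, 6, 11, 8, 9, 10, 7]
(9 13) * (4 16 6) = (4 16 6)(9 13) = [0, 1, 2, 3, 16, 5, 4, 7, 8, 13, 10, 11, 12, 9, 14, 15, 6]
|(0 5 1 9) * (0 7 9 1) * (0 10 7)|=5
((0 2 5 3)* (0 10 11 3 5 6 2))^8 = ((2 6)(3 10 11))^8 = (3 11 10)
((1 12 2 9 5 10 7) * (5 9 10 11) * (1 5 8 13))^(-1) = (1 13 8 11 5 7 10 2 12)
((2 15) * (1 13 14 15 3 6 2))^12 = (15)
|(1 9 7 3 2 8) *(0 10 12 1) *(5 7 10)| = |(0 5 7 3 2 8)(1 9 10 12)| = 12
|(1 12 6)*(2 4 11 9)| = 12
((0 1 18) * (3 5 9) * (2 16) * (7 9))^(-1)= ((0 1 18)(2 16)(3 5 7 9))^(-1)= (0 18 1)(2 16)(3 9 7 5)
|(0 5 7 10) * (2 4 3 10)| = 7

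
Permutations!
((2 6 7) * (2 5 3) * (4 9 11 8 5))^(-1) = ((2 6 7 4 9 11 8 5 3))^(-1) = (2 3 5 8 11 9 4 7 6)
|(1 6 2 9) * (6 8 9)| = 6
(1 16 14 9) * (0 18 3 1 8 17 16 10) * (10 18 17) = (0 17 16 14 9 8 10)(1 18 3) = [17, 18, 2, 1, 4, 5, 6, 7, 10, 8, 0, 11, 12, 13, 9, 15, 14, 16, 3]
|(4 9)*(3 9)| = 3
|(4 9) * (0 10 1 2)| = |(0 10 1 2)(4 9)| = 4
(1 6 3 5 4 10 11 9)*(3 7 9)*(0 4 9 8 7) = (0 4 10 11 3 5 9 1 6)(7 8) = [4, 6, 2, 5, 10, 9, 0, 8, 7, 1, 11, 3]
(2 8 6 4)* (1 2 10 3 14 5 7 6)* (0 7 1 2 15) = (0 7 6 4 10 3 14 5 1 15)(2 8) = [7, 15, 8, 14, 10, 1, 4, 6, 2, 9, 3, 11, 12, 13, 5, 0]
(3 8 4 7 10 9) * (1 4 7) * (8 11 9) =(1 4)(3 11 9)(7 10 8) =[0, 4, 2, 11, 1, 5, 6, 10, 7, 3, 8, 9]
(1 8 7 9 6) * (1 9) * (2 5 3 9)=(1 8 7)(2 5 3 9 6)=[0, 8, 5, 9, 4, 3, 2, 1, 7, 6]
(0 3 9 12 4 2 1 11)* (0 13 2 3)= (1 11 13 2)(3 9 12 4)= [0, 11, 1, 9, 3, 5, 6, 7, 8, 12, 10, 13, 4, 2]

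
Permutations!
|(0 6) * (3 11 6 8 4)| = |(0 8 4 3 11 6)| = 6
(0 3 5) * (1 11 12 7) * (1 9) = [3, 11, 2, 5, 4, 0, 6, 9, 8, 1, 10, 12, 7] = (0 3 5)(1 11 12 7 9)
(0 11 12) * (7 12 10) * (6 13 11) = [6, 1, 2, 3, 4, 5, 13, 12, 8, 9, 7, 10, 0, 11] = (0 6 13 11 10 7 12)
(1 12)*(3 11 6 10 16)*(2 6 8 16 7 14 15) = [0, 12, 6, 11, 4, 5, 10, 14, 16, 9, 7, 8, 1, 13, 15, 2, 3] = (1 12)(2 6 10 7 14 15)(3 11 8 16)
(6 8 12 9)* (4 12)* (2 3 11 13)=(2 3 11 13)(4 12 9 6 8)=[0, 1, 3, 11, 12, 5, 8, 7, 4, 6, 10, 13, 9, 2]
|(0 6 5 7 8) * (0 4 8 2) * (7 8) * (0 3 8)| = |(0 6 5)(2 3 8 4 7)| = 15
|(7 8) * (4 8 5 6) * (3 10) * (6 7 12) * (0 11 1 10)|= |(0 11 1 10 3)(4 8 12 6)(5 7)|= 20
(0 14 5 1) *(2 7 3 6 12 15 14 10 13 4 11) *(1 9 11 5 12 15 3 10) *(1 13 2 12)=(0 13 4 5 9 11 12 3 6 15 14 1)(2 7 10)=[13, 0, 7, 6, 5, 9, 15, 10, 8, 11, 2, 12, 3, 4, 1, 14]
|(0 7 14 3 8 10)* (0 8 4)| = |(0 7 14 3 4)(8 10)| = 10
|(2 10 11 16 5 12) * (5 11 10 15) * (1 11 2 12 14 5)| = 10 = |(1 11 16 2 15)(5 14)|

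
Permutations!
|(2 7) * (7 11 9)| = |(2 11 9 7)| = 4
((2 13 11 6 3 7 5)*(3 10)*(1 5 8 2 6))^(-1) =(1 11 13 2 8 7 3 10 6 5)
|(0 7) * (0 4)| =3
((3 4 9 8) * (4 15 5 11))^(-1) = ((3 15 5 11 4 9 8))^(-1) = (3 8 9 4 11 5 15)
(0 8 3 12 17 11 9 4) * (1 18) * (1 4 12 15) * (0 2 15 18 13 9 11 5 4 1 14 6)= (0 8 3 18 1 13 9 12 17 5 4 2 15 14 6)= [8, 13, 15, 18, 2, 4, 0, 7, 3, 12, 10, 11, 17, 9, 6, 14, 16, 5, 1]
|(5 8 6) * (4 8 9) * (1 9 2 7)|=8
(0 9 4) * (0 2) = (0 9 4 2) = [9, 1, 0, 3, 2, 5, 6, 7, 8, 4]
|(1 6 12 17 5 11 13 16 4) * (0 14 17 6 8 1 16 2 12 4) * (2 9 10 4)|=|(0 14 17 5 11 13 9 10 4 16)(1 8)(2 12 6)|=30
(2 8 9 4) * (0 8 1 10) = (0 8 9 4 2 1 10) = [8, 10, 1, 3, 2, 5, 6, 7, 9, 4, 0]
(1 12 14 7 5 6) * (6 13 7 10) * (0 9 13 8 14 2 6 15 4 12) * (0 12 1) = [9, 12, 6, 3, 1, 8, 0, 5, 14, 13, 15, 11, 2, 7, 10, 4] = (0 9 13 7 5 8 14 10 15 4 1 12 2 6)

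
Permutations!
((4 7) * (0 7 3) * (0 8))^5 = ((0 7 4 3 8))^5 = (8)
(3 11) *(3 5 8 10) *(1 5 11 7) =(11)(1 5 8 10 3 7) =[0, 5, 2, 7, 4, 8, 6, 1, 10, 9, 3, 11]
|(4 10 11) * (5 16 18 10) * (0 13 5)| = 8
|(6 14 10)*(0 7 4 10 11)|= 7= |(0 7 4 10 6 14 11)|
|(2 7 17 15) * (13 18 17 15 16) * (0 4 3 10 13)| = |(0 4 3 10 13 18 17 16)(2 7 15)| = 24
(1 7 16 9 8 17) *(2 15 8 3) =(1 7 16 9 3 2 15 8 17) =[0, 7, 15, 2, 4, 5, 6, 16, 17, 3, 10, 11, 12, 13, 14, 8, 9, 1]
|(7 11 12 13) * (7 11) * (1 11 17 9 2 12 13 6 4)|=|(1 11 13 17 9 2 12 6 4)|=9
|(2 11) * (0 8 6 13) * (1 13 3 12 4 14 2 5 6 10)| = 40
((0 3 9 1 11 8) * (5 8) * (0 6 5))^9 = ((0 3 9 1 11)(5 8 6))^9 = (0 11 1 9 3)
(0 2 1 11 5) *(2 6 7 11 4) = (0 6 7 11 5)(1 4 2) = [6, 4, 1, 3, 2, 0, 7, 11, 8, 9, 10, 5]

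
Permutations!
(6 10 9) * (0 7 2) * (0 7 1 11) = (0 1 11)(2 7)(6 10 9) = [1, 11, 7, 3, 4, 5, 10, 2, 8, 6, 9, 0]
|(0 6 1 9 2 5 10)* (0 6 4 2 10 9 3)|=|(0 4 2 5 9 10 6 1 3)|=9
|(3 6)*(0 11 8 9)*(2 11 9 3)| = 10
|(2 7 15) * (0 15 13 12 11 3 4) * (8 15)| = 10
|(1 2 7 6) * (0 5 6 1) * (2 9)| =|(0 5 6)(1 9 2 7)| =12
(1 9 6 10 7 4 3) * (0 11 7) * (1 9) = (0 11 7 4 3 9 6 10) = [11, 1, 2, 9, 3, 5, 10, 4, 8, 6, 0, 7]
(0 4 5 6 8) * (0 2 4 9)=[9, 1, 4, 3, 5, 6, 8, 7, 2, 0]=(0 9)(2 4 5 6 8)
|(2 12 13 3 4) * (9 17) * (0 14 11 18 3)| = 18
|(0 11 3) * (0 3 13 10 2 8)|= |(0 11 13 10 2 8)|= 6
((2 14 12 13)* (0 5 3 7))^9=(0 5 3 7)(2 14 12 13)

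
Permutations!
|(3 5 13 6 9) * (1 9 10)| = 7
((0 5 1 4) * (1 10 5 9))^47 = (0 4 1 9)(5 10)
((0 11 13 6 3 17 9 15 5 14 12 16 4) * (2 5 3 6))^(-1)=(0 4 16 12 14 5 2 13 11)(3 15 9 17)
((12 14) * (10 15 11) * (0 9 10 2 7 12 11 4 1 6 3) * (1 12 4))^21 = ((0 9 10 15 1 6 3)(2 7 4 12 14 11))^21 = (15)(2 12)(4 11)(7 14)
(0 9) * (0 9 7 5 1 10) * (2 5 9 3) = (0 7 9 3 2 5 1 10) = [7, 10, 5, 2, 4, 1, 6, 9, 8, 3, 0]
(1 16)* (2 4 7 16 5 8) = (1 5 8 2 4 7 16) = [0, 5, 4, 3, 7, 8, 6, 16, 2, 9, 10, 11, 12, 13, 14, 15, 1]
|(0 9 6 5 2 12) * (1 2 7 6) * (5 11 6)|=|(0 9 1 2 12)(5 7)(6 11)|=10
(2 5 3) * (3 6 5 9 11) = (2 9 11 3)(5 6) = [0, 1, 9, 2, 4, 6, 5, 7, 8, 11, 10, 3]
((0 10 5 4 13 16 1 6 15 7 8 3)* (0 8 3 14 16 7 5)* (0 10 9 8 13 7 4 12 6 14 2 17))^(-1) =((0 9 8 2 17)(1 14 16)(3 13 4 7)(5 12 6 15))^(-1) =(0 17 2 8 9)(1 16 14)(3 7 4 13)(5 15 6 12)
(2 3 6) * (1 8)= (1 8)(2 3 6)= [0, 8, 3, 6, 4, 5, 2, 7, 1]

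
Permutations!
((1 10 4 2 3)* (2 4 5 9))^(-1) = (1 3 2 9 5 10)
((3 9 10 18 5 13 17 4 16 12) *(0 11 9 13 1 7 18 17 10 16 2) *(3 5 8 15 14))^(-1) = (0 2 4 17 10 13 3 14 15 8 18 7 1 5 12 16 9 11)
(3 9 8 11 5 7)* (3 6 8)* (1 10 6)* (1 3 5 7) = (1 10 6 8 11 7 3 9 5) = [0, 10, 2, 9, 4, 1, 8, 3, 11, 5, 6, 7]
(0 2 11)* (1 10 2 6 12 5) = (0 6 12 5 1 10 2 11) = [6, 10, 11, 3, 4, 1, 12, 7, 8, 9, 2, 0, 5]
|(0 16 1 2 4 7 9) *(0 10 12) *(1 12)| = |(0 16 12)(1 2 4 7 9 10)| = 6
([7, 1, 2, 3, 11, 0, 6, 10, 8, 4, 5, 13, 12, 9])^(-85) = [5, 1, 2, 3, 9, 10, 6, 0, 8, 13, 7, 4, 12, 11]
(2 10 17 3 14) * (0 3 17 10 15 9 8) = (17)(0 3 14 2 15 9 8) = [3, 1, 15, 14, 4, 5, 6, 7, 0, 8, 10, 11, 12, 13, 2, 9, 16, 17]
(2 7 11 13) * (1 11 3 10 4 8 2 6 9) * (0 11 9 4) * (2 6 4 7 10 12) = (0 11 13 4 8 6 7 3 12 2 10)(1 9) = [11, 9, 10, 12, 8, 5, 7, 3, 6, 1, 0, 13, 2, 4]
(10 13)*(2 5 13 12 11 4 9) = [0, 1, 5, 3, 9, 13, 6, 7, 8, 2, 12, 4, 11, 10] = (2 5 13 10 12 11 4 9)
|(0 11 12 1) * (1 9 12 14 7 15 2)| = 14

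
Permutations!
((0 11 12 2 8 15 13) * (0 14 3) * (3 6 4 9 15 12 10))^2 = (0 10)(2 12 8)(3 11)(4 15 14)(6 9 13)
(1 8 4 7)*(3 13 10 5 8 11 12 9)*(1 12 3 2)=[0, 11, 1, 13, 7, 8, 6, 12, 4, 2, 5, 3, 9, 10]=(1 11 3 13 10 5 8 4 7 12 9 2)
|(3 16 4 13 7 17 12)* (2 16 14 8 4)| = |(2 16)(3 14 8 4 13 7 17 12)| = 8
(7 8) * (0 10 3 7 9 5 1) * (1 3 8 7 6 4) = (0 10 8 9 5 3 6 4 1) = [10, 0, 2, 6, 1, 3, 4, 7, 9, 5, 8]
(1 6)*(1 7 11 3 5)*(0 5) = (0 5 1 6 7 11 3) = [5, 6, 2, 0, 4, 1, 7, 11, 8, 9, 10, 3]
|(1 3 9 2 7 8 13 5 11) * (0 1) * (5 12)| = |(0 1 3 9 2 7 8 13 12 5 11)| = 11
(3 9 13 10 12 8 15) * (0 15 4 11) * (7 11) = (0 15 3 9 13 10 12 8 4 7 11) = [15, 1, 2, 9, 7, 5, 6, 11, 4, 13, 12, 0, 8, 10, 14, 3]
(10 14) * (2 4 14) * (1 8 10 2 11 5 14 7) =[0, 8, 4, 3, 7, 14, 6, 1, 10, 9, 11, 5, 12, 13, 2] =(1 8 10 11 5 14 2 4 7)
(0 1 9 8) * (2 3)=[1, 9, 3, 2, 4, 5, 6, 7, 0, 8]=(0 1 9 8)(2 3)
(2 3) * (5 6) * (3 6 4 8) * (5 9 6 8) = [0, 1, 8, 2, 5, 4, 9, 7, 3, 6] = (2 8 3)(4 5)(6 9)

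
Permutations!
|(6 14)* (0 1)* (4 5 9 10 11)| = |(0 1)(4 5 9 10 11)(6 14)| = 10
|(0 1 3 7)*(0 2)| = 5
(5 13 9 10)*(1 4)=[0, 4, 2, 3, 1, 13, 6, 7, 8, 10, 5, 11, 12, 9]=(1 4)(5 13 9 10)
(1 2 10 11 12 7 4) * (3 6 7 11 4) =[0, 2, 10, 6, 1, 5, 7, 3, 8, 9, 4, 12, 11] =(1 2 10 4)(3 6 7)(11 12)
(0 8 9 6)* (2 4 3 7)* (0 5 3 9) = (0 8)(2 4 9 6 5 3 7) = [8, 1, 4, 7, 9, 3, 5, 2, 0, 6]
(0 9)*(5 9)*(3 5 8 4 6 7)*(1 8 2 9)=(0 2 9)(1 8 4 6 7 3 5)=[2, 8, 9, 5, 6, 1, 7, 3, 4, 0]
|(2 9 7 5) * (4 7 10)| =|(2 9 10 4 7 5)| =6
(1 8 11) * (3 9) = (1 8 11)(3 9) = [0, 8, 2, 9, 4, 5, 6, 7, 11, 3, 10, 1]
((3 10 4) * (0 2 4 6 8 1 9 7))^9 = (0 7 9 1 8 6 10 3 4 2)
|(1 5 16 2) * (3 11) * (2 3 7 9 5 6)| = 6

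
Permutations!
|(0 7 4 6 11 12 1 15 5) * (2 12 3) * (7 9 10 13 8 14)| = 16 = |(0 9 10 13 8 14 7 4 6 11 3 2 12 1 15 5)|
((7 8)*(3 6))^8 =(8)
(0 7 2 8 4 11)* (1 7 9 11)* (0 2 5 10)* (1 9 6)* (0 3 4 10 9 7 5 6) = (1 5 9 11 2 8 10 3 4 7 6) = [0, 5, 8, 4, 7, 9, 1, 6, 10, 11, 3, 2]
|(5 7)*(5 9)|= 3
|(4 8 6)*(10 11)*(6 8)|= |(4 6)(10 11)|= 2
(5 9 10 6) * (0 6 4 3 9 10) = (0 6 5 10 4 3 9) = [6, 1, 2, 9, 3, 10, 5, 7, 8, 0, 4]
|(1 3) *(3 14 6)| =4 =|(1 14 6 3)|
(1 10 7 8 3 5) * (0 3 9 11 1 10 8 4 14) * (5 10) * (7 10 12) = (0 3 12 7 4 14)(1 8 9 11) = [3, 8, 2, 12, 14, 5, 6, 4, 9, 11, 10, 1, 7, 13, 0]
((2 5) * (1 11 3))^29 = ((1 11 3)(2 5))^29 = (1 3 11)(2 5)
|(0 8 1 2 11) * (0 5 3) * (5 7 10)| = 9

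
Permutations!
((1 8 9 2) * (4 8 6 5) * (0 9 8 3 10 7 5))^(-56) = (0 6 1 2 9)(3 4 5 7 10)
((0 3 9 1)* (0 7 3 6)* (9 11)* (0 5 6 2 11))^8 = (0 2 11 9 1 7 3)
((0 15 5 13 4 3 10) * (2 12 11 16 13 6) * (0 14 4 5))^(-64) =((0 15)(2 12 11 16 13 5 6)(3 10 14 4))^(-64) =(2 6 5 13 16 11 12)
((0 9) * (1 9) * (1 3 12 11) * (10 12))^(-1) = (0 9 1 11 12 10 3)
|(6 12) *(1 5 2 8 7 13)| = 6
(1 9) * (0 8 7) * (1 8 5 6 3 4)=(0 5 6 3 4 1 9 8 7)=[5, 9, 2, 4, 1, 6, 3, 0, 7, 8]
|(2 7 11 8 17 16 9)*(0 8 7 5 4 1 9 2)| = 18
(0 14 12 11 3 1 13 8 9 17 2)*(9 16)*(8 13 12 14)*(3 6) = (0 8 16 9 17 2)(1 12 11 6 3) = [8, 12, 0, 1, 4, 5, 3, 7, 16, 17, 10, 6, 11, 13, 14, 15, 9, 2]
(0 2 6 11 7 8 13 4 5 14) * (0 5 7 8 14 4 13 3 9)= [2, 1, 6, 9, 7, 4, 11, 14, 3, 0, 10, 8, 12, 13, 5]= (0 2 6 11 8 3 9)(4 7 14 5)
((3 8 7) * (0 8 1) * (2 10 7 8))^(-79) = (0 1 3 7 10 2)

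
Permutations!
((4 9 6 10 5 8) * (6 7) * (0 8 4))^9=((0 8)(4 9 7 6 10 5))^9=(0 8)(4 6)(5 7)(9 10)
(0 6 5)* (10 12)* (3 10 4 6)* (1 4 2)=(0 3 10 12 2 1 4 6 5)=[3, 4, 1, 10, 6, 0, 5, 7, 8, 9, 12, 11, 2]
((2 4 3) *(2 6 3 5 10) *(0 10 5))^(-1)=(0 4 2 10)(3 6)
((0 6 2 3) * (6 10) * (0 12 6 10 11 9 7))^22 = (0 9)(2 12)(3 6)(7 11)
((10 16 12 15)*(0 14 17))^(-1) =(0 17 14)(10 15 12 16)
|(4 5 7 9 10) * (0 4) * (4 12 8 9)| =15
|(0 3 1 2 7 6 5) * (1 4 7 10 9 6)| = |(0 3 4 7 1 2 10 9 6 5)| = 10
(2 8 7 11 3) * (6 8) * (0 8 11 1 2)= (0 8 7 1 2 6 11 3)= [8, 2, 6, 0, 4, 5, 11, 1, 7, 9, 10, 3]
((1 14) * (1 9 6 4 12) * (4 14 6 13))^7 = (14)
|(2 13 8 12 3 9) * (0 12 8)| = |(0 12 3 9 2 13)| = 6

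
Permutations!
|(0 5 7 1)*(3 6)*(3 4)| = 12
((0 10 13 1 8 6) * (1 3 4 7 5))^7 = (0 1 4 10 8 7 13 6 5 3)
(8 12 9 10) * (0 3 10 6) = [3, 1, 2, 10, 4, 5, 0, 7, 12, 6, 8, 11, 9] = (0 3 10 8 12 9 6)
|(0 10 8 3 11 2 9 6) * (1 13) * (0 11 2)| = 8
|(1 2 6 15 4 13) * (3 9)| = 6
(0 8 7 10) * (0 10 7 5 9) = [8, 1, 2, 3, 4, 9, 6, 7, 5, 0, 10] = (10)(0 8 5 9)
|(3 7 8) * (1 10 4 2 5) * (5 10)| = 6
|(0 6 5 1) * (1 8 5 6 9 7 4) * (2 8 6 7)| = |(0 9 2 8 5 6 7 4 1)| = 9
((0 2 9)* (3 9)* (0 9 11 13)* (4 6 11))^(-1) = (0 13 11 6 4 3 2)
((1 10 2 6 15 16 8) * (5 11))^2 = (1 2 15 8 10 6 16)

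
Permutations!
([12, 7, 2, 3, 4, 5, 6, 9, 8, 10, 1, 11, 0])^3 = (0 12)(1 10 9 7)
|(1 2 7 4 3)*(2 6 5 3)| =|(1 6 5 3)(2 7 4)| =12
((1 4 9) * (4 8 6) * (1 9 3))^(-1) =(9)(1 3 4 6 8)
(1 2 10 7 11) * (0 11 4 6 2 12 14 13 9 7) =(0 11 1 12 14 13 9 7 4 6 2 10) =[11, 12, 10, 3, 6, 5, 2, 4, 8, 7, 0, 1, 14, 9, 13]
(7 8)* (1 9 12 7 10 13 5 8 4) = (1 9 12 7 4)(5 8 10 13) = [0, 9, 2, 3, 1, 8, 6, 4, 10, 12, 13, 11, 7, 5]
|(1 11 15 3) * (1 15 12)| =|(1 11 12)(3 15)| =6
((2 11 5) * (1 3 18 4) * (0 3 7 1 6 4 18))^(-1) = ((18)(0 3)(1 7)(2 11 5)(4 6))^(-1) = (18)(0 3)(1 7)(2 5 11)(4 6)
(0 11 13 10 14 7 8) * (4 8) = (0 11 13 10 14 7 4 8) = [11, 1, 2, 3, 8, 5, 6, 4, 0, 9, 14, 13, 12, 10, 7]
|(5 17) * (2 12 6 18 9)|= 10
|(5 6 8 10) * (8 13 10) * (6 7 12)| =6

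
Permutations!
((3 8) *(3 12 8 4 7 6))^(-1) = (3 6 7 4)(8 12) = ((3 4 7 6)(8 12))^(-1)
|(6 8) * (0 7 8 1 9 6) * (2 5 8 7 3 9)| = 8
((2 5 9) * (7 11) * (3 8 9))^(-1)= (2 9 8 3 5)(7 11)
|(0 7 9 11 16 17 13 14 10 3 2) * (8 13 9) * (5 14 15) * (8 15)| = 8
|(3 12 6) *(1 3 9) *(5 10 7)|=|(1 3 12 6 9)(5 10 7)|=15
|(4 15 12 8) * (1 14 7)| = 12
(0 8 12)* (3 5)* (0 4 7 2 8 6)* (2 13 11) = [6, 1, 8, 5, 7, 3, 0, 13, 12, 9, 10, 2, 4, 11] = (0 6)(2 8 12 4 7 13 11)(3 5)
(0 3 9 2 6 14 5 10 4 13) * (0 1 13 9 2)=[3, 13, 6, 2, 9, 10, 14, 7, 8, 0, 4, 11, 12, 1, 5]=(0 3 2 6 14 5 10 4 9)(1 13)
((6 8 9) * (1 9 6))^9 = (1 9)(6 8)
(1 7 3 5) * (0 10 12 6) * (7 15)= (0 10 12 6)(1 15 7 3 5)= [10, 15, 2, 5, 4, 1, 0, 3, 8, 9, 12, 11, 6, 13, 14, 7]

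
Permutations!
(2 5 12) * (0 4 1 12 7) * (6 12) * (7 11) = [4, 6, 5, 3, 1, 11, 12, 0, 8, 9, 10, 7, 2] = (0 4 1 6 12 2 5 11 7)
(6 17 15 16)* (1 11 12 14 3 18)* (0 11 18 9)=(0 11 12 14 3 9)(1 18)(6 17 15 16)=[11, 18, 2, 9, 4, 5, 17, 7, 8, 0, 10, 12, 14, 13, 3, 16, 6, 15, 1]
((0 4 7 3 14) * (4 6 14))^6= (14)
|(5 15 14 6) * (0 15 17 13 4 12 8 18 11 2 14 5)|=|(0 15 5 17 13 4 12 8 18 11 2 14 6)|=13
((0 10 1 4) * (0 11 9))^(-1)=((0 10 1 4 11 9))^(-1)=(0 9 11 4 1 10)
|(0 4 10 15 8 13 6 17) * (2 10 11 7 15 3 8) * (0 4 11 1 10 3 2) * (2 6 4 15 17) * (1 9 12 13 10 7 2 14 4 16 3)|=70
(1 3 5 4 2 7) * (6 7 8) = (1 3 5 4 2 8 6 7) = [0, 3, 8, 5, 2, 4, 7, 1, 6]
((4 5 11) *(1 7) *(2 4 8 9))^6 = ((1 7)(2 4 5 11 8 9))^6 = (11)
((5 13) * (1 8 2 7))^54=((1 8 2 7)(5 13))^54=(13)(1 2)(7 8)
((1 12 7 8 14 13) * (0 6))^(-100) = ((0 6)(1 12 7 8 14 13))^(-100) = (1 7 14)(8 13 12)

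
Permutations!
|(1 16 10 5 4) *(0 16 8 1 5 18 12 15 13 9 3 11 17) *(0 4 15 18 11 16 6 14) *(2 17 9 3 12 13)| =120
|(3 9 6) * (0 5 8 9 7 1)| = 8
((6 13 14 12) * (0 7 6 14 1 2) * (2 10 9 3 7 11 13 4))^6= (14)(0 3 11 7 13 6 1 4 10 2 9)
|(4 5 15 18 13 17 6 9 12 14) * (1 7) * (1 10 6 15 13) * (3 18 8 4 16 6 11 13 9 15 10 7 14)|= |(1 14 16 6 15 8 4 5 9 12 3 18)(10 11 13 17)|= 12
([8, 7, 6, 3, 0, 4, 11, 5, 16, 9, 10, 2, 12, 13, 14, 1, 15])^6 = (0 5 1 16)(4 7 15 8)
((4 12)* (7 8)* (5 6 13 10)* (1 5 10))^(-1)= (1 13 6 5)(4 12)(7 8)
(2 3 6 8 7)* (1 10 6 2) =[0, 10, 3, 2, 4, 5, 8, 1, 7, 9, 6] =(1 10 6 8 7)(2 3)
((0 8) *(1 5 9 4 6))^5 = ((0 8)(1 5 9 4 6))^5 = (9)(0 8)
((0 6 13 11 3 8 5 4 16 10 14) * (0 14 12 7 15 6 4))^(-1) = ((0 4 16 10 12 7 15 6 13 11 3 8 5))^(-1) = (0 5 8 3 11 13 6 15 7 12 10 16 4)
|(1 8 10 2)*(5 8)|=|(1 5 8 10 2)|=5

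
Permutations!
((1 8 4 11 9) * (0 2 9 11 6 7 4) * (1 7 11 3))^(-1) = (0 8 1 3 11 6 4 7 9 2)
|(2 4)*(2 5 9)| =4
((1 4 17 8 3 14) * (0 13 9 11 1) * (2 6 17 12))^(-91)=((0 13 9 11 1 4 12 2 6 17 8 3 14))^(-91)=(17)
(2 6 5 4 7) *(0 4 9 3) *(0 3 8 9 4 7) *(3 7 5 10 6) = (0 5 4)(2 3 7)(6 10)(8 9) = [5, 1, 3, 7, 0, 4, 10, 2, 9, 8, 6]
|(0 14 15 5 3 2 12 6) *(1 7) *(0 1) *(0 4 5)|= 24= |(0 14 15)(1 7 4 5 3 2 12 6)|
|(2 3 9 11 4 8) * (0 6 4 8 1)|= 20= |(0 6 4 1)(2 3 9 11 8)|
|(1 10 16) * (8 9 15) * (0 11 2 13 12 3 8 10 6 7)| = 14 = |(0 11 2 13 12 3 8 9 15 10 16 1 6 7)|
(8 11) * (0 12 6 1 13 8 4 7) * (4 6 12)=(0 4 7)(1 13 8 11 6)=[4, 13, 2, 3, 7, 5, 1, 0, 11, 9, 10, 6, 12, 8]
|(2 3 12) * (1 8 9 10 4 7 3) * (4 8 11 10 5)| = |(1 11 10 8 9 5 4 7 3 12 2)| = 11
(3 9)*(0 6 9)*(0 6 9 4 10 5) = (0 9 3 6 4 10 5) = [9, 1, 2, 6, 10, 0, 4, 7, 8, 3, 5]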